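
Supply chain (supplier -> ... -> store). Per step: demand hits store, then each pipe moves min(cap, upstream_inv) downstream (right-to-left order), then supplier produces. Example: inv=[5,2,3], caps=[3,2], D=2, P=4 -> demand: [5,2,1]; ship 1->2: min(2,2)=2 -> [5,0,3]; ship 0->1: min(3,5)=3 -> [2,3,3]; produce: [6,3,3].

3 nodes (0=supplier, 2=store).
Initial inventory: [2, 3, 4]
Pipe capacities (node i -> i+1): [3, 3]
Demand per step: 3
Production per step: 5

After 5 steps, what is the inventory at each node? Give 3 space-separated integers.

Step 1: demand=3,sold=3 ship[1->2]=3 ship[0->1]=2 prod=5 -> inv=[5 2 4]
Step 2: demand=3,sold=3 ship[1->2]=2 ship[0->1]=3 prod=5 -> inv=[7 3 3]
Step 3: demand=3,sold=3 ship[1->2]=3 ship[0->1]=3 prod=5 -> inv=[9 3 3]
Step 4: demand=3,sold=3 ship[1->2]=3 ship[0->1]=3 prod=5 -> inv=[11 3 3]
Step 5: demand=3,sold=3 ship[1->2]=3 ship[0->1]=3 prod=5 -> inv=[13 3 3]

13 3 3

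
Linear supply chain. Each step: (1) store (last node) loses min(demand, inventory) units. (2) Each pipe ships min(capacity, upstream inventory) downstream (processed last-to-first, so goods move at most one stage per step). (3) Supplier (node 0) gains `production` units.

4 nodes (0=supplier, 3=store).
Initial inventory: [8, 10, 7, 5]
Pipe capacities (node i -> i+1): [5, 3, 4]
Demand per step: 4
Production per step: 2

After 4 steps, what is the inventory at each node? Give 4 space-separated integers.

Step 1: demand=4,sold=4 ship[2->3]=4 ship[1->2]=3 ship[0->1]=5 prod=2 -> inv=[5 12 6 5]
Step 2: demand=4,sold=4 ship[2->3]=4 ship[1->2]=3 ship[0->1]=5 prod=2 -> inv=[2 14 5 5]
Step 3: demand=4,sold=4 ship[2->3]=4 ship[1->2]=3 ship[0->1]=2 prod=2 -> inv=[2 13 4 5]
Step 4: demand=4,sold=4 ship[2->3]=4 ship[1->2]=3 ship[0->1]=2 prod=2 -> inv=[2 12 3 5]

2 12 3 5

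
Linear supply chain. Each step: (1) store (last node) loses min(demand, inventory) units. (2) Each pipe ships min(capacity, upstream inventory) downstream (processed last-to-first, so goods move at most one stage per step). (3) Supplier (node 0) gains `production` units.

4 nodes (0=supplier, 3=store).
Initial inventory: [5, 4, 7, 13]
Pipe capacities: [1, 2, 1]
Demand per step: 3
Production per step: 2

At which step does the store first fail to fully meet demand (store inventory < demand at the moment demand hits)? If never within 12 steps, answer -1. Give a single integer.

Step 1: demand=3,sold=3 ship[2->3]=1 ship[1->2]=2 ship[0->1]=1 prod=2 -> [6 3 8 11]
Step 2: demand=3,sold=3 ship[2->3]=1 ship[1->2]=2 ship[0->1]=1 prod=2 -> [7 2 9 9]
Step 3: demand=3,sold=3 ship[2->3]=1 ship[1->2]=2 ship[0->1]=1 prod=2 -> [8 1 10 7]
Step 4: demand=3,sold=3 ship[2->3]=1 ship[1->2]=1 ship[0->1]=1 prod=2 -> [9 1 10 5]
Step 5: demand=3,sold=3 ship[2->3]=1 ship[1->2]=1 ship[0->1]=1 prod=2 -> [10 1 10 3]
Step 6: demand=3,sold=3 ship[2->3]=1 ship[1->2]=1 ship[0->1]=1 prod=2 -> [11 1 10 1]
Step 7: demand=3,sold=1 ship[2->3]=1 ship[1->2]=1 ship[0->1]=1 prod=2 -> [12 1 10 1]
Step 8: demand=3,sold=1 ship[2->3]=1 ship[1->2]=1 ship[0->1]=1 prod=2 -> [13 1 10 1]
Step 9: demand=3,sold=1 ship[2->3]=1 ship[1->2]=1 ship[0->1]=1 prod=2 -> [14 1 10 1]
Step 10: demand=3,sold=1 ship[2->3]=1 ship[1->2]=1 ship[0->1]=1 prod=2 -> [15 1 10 1]
Step 11: demand=3,sold=1 ship[2->3]=1 ship[1->2]=1 ship[0->1]=1 prod=2 -> [16 1 10 1]
Step 12: demand=3,sold=1 ship[2->3]=1 ship[1->2]=1 ship[0->1]=1 prod=2 -> [17 1 10 1]
First stockout at step 7

7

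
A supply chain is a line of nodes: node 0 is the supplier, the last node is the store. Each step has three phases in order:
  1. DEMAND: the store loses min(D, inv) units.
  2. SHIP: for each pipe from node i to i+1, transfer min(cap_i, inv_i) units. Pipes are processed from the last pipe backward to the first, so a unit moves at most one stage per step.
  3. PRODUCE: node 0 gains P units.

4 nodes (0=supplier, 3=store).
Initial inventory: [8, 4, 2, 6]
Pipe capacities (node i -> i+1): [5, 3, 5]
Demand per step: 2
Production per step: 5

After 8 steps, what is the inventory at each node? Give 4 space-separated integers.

Step 1: demand=2,sold=2 ship[2->3]=2 ship[1->2]=3 ship[0->1]=5 prod=5 -> inv=[8 6 3 6]
Step 2: demand=2,sold=2 ship[2->3]=3 ship[1->2]=3 ship[0->1]=5 prod=5 -> inv=[8 8 3 7]
Step 3: demand=2,sold=2 ship[2->3]=3 ship[1->2]=3 ship[0->1]=5 prod=5 -> inv=[8 10 3 8]
Step 4: demand=2,sold=2 ship[2->3]=3 ship[1->2]=3 ship[0->1]=5 prod=5 -> inv=[8 12 3 9]
Step 5: demand=2,sold=2 ship[2->3]=3 ship[1->2]=3 ship[0->1]=5 prod=5 -> inv=[8 14 3 10]
Step 6: demand=2,sold=2 ship[2->3]=3 ship[1->2]=3 ship[0->1]=5 prod=5 -> inv=[8 16 3 11]
Step 7: demand=2,sold=2 ship[2->3]=3 ship[1->2]=3 ship[0->1]=5 prod=5 -> inv=[8 18 3 12]
Step 8: demand=2,sold=2 ship[2->3]=3 ship[1->2]=3 ship[0->1]=5 prod=5 -> inv=[8 20 3 13]

8 20 3 13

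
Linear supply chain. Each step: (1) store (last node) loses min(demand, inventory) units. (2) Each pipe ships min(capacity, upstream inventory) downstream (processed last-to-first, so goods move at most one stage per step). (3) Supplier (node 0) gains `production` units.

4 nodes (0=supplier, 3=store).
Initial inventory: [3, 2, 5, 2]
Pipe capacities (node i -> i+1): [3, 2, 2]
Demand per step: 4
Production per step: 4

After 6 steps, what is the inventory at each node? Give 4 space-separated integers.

Step 1: demand=4,sold=2 ship[2->3]=2 ship[1->2]=2 ship[0->1]=3 prod=4 -> inv=[4 3 5 2]
Step 2: demand=4,sold=2 ship[2->3]=2 ship[1->2]=2 ship[0->1]=3 prod=4 -> inv=[5 4 5 2]
Step 3: demand=4,sold=2 ship[2->3]=2 ship[1->2]=2 ship[0->1]=3 prod=4 -> inv=[6 5 5 2]
Step 4: demand=4,sold=2 ship[2->3]=2 ship[1->2]=2 ship[0->1]=3 prod=4 -> inv=[7 6 5 2]
Step 5: demand=4,sold=2 ship[2->3]=2 ship[1->2]=2 ship[0->1]=3 prod=4 -> inv=[8 7 5 2]
Step 6: demand=4,sold=2 ship[2->3]=2 ship[1->2]=2 ship[0->1]=3 prod=4 -> inv=[9 8 5 2]

9 8 5 2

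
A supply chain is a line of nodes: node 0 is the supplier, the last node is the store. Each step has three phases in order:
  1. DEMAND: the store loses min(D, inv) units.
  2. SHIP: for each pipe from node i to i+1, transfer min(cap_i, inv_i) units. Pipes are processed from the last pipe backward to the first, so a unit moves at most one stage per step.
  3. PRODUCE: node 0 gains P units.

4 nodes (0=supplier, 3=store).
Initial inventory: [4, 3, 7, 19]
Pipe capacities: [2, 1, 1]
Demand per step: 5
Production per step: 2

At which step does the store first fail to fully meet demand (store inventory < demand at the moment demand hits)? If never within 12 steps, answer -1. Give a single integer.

Step 1: demand=5,sold=5 ship[2->3]=1 ship[1->2]=1 ship[0->1]=2 prod=2 -> [4 4 7 15]
Step 2: demand=5,sold=5 ship[2->3]=1 ship[1->2]=1 ship[0->1]=2 prod=2 -> [4 5 7 11]
Step 3: demand=5,sold=5 ship[2->3]=1 ship[1->2]=1 ship[0->1]=2 prod=2 -> [4 6 7 7]
Step 4: demand=5,sold=5 ship[2->3]=1 ship[1->2]=1 ship[0->1]=2 prod=2 -> [4 7 7 3]
Step 5: demand=5,sold=3 ship[2->3]=1 ship[1->2]=1 ship[0->1]=2 prod=2 -> [4 8 7 1]
Step 6: demand=5,sold=1 ship[2->3]=1 ship[1->2]=1 ship[0->1]=2 prod=2 -> [4 9 7 1]
Step 7: demand=5,sold=1 ship[2->3]=1 ship[1->2]=1 ship[0->1]=2 prod=2 -> [4 10 7 1]
Step 8: demand=5,sold=1 ship[2->3]=1 ship[1->2]=1 ship[0->1]=2 prod=2 -> [4 11 7 1]
Step 9: demand=5,sold=1 ship[2->3]=1 ship[1->2]=1 ship[0->1]=2 prod=2 -> [4 12 7 1]
Step 10: demand=5,sold=1 ship[2->3]=1 ship[1->2]=1 ship[0->1]=2 prod=2 -> [4 13 7 1]
Step 11: demand=5,sold=1 ship[2->3]=1 ship[1->2]=1 ship[0->1]=2 prod=2 -> [4 14 7 1]
Step 12: demand=5,sold=1 ship[2->3]=1 ship[1->2]=1 ship[0->1]=2 prod=2 -> [4 15 7 1]
First stockout at step 5

5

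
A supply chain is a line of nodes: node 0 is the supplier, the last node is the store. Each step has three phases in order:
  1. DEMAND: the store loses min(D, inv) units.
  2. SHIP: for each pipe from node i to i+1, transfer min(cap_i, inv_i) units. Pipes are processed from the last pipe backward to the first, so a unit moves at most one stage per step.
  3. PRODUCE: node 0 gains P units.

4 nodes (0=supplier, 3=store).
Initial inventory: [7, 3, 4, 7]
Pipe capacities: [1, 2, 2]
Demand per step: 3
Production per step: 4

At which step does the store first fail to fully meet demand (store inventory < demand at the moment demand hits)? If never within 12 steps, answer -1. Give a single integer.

Step 1: demand=3,sold=3 ship[2->3]=2 ship[1->2]=2 ship[0->1]=1 prod=4 -> [10 2 4 6]
Step 2: demand=3,sold=3 ship[2->3]=2 ship[1->2]=2 ship[0->1]=1 prod=4 -> [13 1 4 5]
Step 3: demand=3,sold=3 ship[2->3]=2 ship[1->2]=1 ship[0->1]=1 prod=4 -> [16 1 3 4]
Step 4: demand=3,sold=3 ship[2->3]=2 ship[1->2]=1 ship[0->1]=1 prod=4 -> [19 1 2 3]
Step 5: demand=3,sold=3 ship[2->3]=2 ship[1->2]=1 ship[0->1]=1 prod=4 -> [22 1 1 2]
Step 6: demand=3,sold=2 ship[2->3]=1 ship[1->2]=1 ship[0->1]=1 prod=4 -> [25 1 1 1]
Step 7: demand=3,sold=1 ship[2->3]=1 ship[1->2]=1 ship[0->1]=1 prod=4 -> [28 1 1 1]
Step 8: demand=3,sold=1 ship[2->3]=1 ship[1->2]=1 ship[0->1]=1 prod=4 -> [31 1 1 1]
Step 9: demand=3,sold=1 ship[2->3]=1 ship[1->2]=1 ship[0->1]=1 prod=4 -> [34 1 1 1]
Step 10: demand=3,sold=1 ship[2->3]=1 ship[1->2]=1 ship[0->1]=1 prod=4 -> [37 1 1 1]
Step 11: demand=3,sold=1 ship[2->3]=1 ship[1->2]=1 ship[0->1]=1 prod=4 -> [40 1 1 1]
Step 12: demand=3,sold=1 ship[2->3]=1 ship[1->2]=1 ship[0->1]=1 prod=4 -> [43 1 1 1]
First stockout at step 6

6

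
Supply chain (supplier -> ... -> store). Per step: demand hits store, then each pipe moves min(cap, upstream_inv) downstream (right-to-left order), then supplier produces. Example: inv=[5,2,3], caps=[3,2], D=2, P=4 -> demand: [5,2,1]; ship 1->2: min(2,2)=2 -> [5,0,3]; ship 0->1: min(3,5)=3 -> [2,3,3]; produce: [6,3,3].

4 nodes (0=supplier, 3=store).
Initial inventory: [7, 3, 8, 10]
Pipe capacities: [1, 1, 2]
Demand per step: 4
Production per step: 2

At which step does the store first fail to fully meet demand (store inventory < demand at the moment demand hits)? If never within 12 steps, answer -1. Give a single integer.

Step 1: demand=4,sold=4 ship[2->3]=2 ship[1->2]=1 ship[0->1]=1 prod=2 -> [8 3 7 8]
Step 2: demand=4,sold=4 ship[2->3]=2 ship[1->2]=1 ship[0->1]=1 prod=2 -> [9 3 6 6]
Step 3: demand=4,sold=4 ship[2->3]=2 ship[1->2]=1 ship[0->1]=1 prod=2 -> [10 3 5 4]
Step 4: demand=4,sold=4 ship[2->3]=2 ship[1->2]=1 ship[0->1]=1 prod=2 -> [11 3 4 2]
Step 5: demand=4,sold=2 ship[2->3]=2 ship[1->2]=1 ship[0->1]=1 prod=2 -> [12 3 3 2]
Step 6: demand=4,sold=2 ship[2->3]=2 ship[1->2]=1 ship[0->1]=1 prod=2 -> [13 3 2 2]
Step 7: demand=4,sold=2 ship[2->3]=2 ship[1->2]=1 ship[0->1]=1 prod=2 -> [14 3 1 2]
Step 8: demand=4,sold=2 ship[2->3]=1 ship[1->2]=1 ship[0->1]=1 prod=2 -> [15 3 1 1]
Step 9: demand=4,sold=1 ship[2->3]=1 ship[1->2]=1 ship[0->1]=1 prod=2 -> [16 3 1 1]
Step 10: demand=4,sold=1 ship[2->3]=1 ship[1->2]=1 ship[0->1]=1 prod=2 -> [17 3 1 1]
Step 11: demand=4,sold=1 ship[2->3]=1 ship[1->2]=1 ship[0->1]=1 prod=2 -> [18 3 1 1]
Step 12: demand=4,sold=1 ship[2->3]=1 ship[1->2]=1 ship[0->1]=1 prod=2 -> [19 3 1 1]
First stockout at step 5

5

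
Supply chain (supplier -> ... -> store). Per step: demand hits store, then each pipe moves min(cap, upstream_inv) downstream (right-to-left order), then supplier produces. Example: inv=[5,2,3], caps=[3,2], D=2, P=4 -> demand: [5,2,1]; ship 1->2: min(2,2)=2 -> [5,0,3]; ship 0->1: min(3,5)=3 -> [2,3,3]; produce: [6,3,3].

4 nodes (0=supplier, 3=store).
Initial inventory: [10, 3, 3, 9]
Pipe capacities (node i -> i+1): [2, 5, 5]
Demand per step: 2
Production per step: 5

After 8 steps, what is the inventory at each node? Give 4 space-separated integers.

Step 1: demand=2,sold=2 ship[2->3]=3 ship[1->2]=3 ship[0->1]=2 prod=5 -> inv=[13 2 3 10]
Step 2: demand=2,sold=2 ship[2->3]=3 ship[1->2]=2 ship[0->1]=2 prod=5 -> inv=[16 2 2 11]
Step 3: demand=2,sold=2 ship[2->3]=2 ship[1->2]=2 ship[0->1]=2 prod=5 -> inv=[19 2 2 11]
Step 4: demand=2,sold=2 ship[2->3]=2 ship[1->2]=2 ship[0->1]=2 prod=5 -> inv=[22 2 2 11]
Step 5: demand=2,sold=2 ship[2->3]=2 ship[1->2]=2 ship[0->1]=2 prod=5 -> inv=[25 2 2 11]
Step 6: demand=2,sold=2 ship[2->3]=2 ship[1->2]=2 ship[0->1]=2 prod=5 -> inv=[28 2 2 11]
Step 7: demand=2,sold=2 ship[2->3]=2 ship[1->2]=2 ship[0->1]=2 prod=5 -> inv=[31 2 2 11]
Step 8: demand=2,sold=2 ship[2->3]=2 ship[1->2]=2 ship[0->1]=2 prod=5 -> inv=[34 2 2 11]

34 2 2 11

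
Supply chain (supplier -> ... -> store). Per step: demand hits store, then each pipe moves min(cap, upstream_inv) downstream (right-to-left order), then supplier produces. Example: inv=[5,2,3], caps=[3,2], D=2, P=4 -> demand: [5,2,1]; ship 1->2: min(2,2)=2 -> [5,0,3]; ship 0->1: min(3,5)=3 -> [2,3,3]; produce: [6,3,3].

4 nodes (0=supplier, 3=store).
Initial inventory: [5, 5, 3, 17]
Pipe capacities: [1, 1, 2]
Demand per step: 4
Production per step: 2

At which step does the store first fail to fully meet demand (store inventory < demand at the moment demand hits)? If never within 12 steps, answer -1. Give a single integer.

Step 1: demand=4,sold=4 ship[2->3]=2 ship[1->2]=1 ship[0->1]=1 prod=2 -> [6 5 2 15]
Step 2: demand=4,sold=4 ship[2->3]=2 ship[1->2]=1 ship[0->1]=1 prod=2 -> [7 5 1 13]
Step 3: demand=4,sold=4 ship[2->3]=1 ship[1->2]=1 ship[0->1]=1 prod=2 -> [8 5 1 10]
Step 4: demand=4,sold=4 ship[2->3]=1 ship[1->2]=1 ship[0->1]=1 prod=2 -> [9 5 1 7]
Step 5: demand=4,sold=4 ship[2->3]=1 ship[1->2]=1 ship[0->1]=1 prod=2 -> [10 5 1 4]
Step 6: demand=4,sold=4 ship[2->3]=1 ship[1->2]=1 ship[0->1]=1 prod=2 -> [11 5 1 1]
Step 7: demand=4,sold=1 ship[2->3]=1 ship[1->2]=1 ship[0->1]=1 prod=2 -> [12 5 1 1]
Step 8: demand=4,sold=1 ship[2->3]=1 ship[1->2]=1 ship[0->1]=1 prod=2 -> [13 5 1 1]
Step 9: demand=4,sold=1 ship[2->3]=1 ship[1->2]=1 ship[0->1]=1 prod=2 -> [14 5 1 1]
Step 10: demand=4,sold=1 ship[2->3]=1 ship[1->2]=1 ship[0->1]=1 prod=2 -> [15 5 1 1]
Step 11: demand=4,sold=1 ship[2->3]=1 ship[1->2]=1 ship[0->1]=1 prod=2 -> [16 5 1 1]
Step 12: demand=4,sold=1 ship[2->3]=1 ship[1->2]=1 ship[0->1]=1 prod=2 -> [17 5 1 1]
First stockout at step 7

7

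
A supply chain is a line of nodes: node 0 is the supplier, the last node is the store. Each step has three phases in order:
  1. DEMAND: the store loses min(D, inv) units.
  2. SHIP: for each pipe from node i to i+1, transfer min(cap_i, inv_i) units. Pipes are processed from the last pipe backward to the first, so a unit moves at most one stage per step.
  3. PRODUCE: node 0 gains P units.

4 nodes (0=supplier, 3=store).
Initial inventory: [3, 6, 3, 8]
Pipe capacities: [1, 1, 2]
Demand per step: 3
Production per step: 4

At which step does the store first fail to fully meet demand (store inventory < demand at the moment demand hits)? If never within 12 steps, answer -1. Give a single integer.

Step 1: demand=3,sold=3 ship[2->3]=2 ship[1->2]=1 ship[0->1]=1 prod=4 -> [6 6 2 7]
Step 2: demand=3,sold=3 ship[2->3]=2 ship[1->2]=1 ship[0->1]=1 prod=4 -> [9 6 1 6]
Step 3: demand=3,sold=3 ship[2->3]=1 ship[1->2]=1 ship[0->1]=1 prod=4 -> [12 6 1 4]
Step 4: demand=3,sold=3 ship[2->3]=1 ship[1->2]=1 ship[0->1]=1 prod=4 -> [15 6 1 2]
Step 5: demand=3,sold=2 ship[2->3]=1 ship[1->2]=1 ship[0->1]=1 prod=4 -> [18 6 1 1]
Step 6: demand=3,sold=1 ship[2->3]=1 ship[1->2]=1 ship[0->1]=1 prod=4 -> [21 6 1 1]
Step 7: demand=3,sold=1 ship[2->3]=1 ship[1->2]=1 ship[0->1]=1 prod=4 -> [24 6 1 1]
Step 8: demand=3,sold=1 ship[2->3]=1 ship[1->2]=1 ship[0->1]=1 prod=4 -> [27 6 1 1]
Step 9: demand=3,sold=1 ship[2->3]=1 ship[1->2]=1 ship[0->1]=1 prod=4 -> [30 6 1 1]
Step 10: demand=3,sold=1 ship[2->3]=1 ship[1->2]=1 ship[0->1]=1 prod=4 -> [33 6 1 1]
Step 11: demand=3,sold=1 ship[2->3]=1 ship[1->2]=1 ship[0->1]=1 prod=4 -> [36 6 1 1]
Step 12: demand=3,sold=1 ship[2->3]=1 ship[1->2]=1 ship[0->1]=1 prod=4 -> [39 6 1 1]
First stockout at step 5

5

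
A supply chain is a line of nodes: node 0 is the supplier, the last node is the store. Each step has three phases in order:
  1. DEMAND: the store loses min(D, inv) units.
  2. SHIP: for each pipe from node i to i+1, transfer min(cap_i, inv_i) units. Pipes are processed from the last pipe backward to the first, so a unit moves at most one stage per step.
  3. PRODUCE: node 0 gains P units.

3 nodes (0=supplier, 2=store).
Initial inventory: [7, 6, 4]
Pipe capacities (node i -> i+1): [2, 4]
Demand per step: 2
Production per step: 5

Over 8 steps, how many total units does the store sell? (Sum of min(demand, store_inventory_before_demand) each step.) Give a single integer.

Step 1: sold=2 (running total=2) -> [10 4 6]
Step 2: sold=2 (running total=4) -> [13 2 8]
Step 3: sold=2 (running total=6) -> [16 2 8]
Step 4: sold=2 (running total=8) -> [19 2 8]
Step 5: sold=2 (running total=10) -> [22 2 8]
Step 6: sold=2 (running total=12) -> [25 2 8]
Step 7: sold=2 (running total=14) -> [28 2 8]
Step 8: sold=2 (running total=16) -> [31 2 8]

Answer: 16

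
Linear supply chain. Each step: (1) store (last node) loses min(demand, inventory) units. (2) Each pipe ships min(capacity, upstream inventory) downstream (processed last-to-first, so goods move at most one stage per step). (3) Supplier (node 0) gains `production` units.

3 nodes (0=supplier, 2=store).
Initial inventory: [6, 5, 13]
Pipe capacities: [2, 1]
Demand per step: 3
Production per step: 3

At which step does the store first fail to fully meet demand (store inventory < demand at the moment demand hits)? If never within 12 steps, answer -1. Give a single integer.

Step 1: demand=3,sold=3 ship[1->2]=1 ship[0->1]=2 prod=3 -> [7 6 11]
Step 2: demand=3,sold=3 ship[1->2]=1 ship[0->1]=2 prod=3 -> [8 7 9]
Step 3: demand=3,sold=3 ship[1->2]=1 ship[0->1]=2 prod=3 -> [9 8 7]
Step 4: demand=3,sold=3 ship[1->2]=1 ship[0->1]=2 prod=3 -> [10 9 5]
Step 5: demand=3,sold=3 ship[1->2]=1 ship[0->1]=2 prod=3 -> [11 10 3]
Step 6: demand=3,sold=3 ship[1->2]=1 ship[0->1]=2 prod=3 -> [12 11 1]
Step 7: demand=3,sold=1 ship[1->2]=1 ship[0->1]=2 prod=3 -> [13 12 1]
Step 8: demand=3,sold=1 ship[1->2]=1 ship[0->1]=2 prod=3 -> [14 13 1]
Step 9: demand=3,sold=1 ship[1->2]=1 ship[0->1]=2 prod=3 -> [15 14 1]
Step 10: demand=3,sold=1 ship[1->2]=1 ship[0->1]=2 prod=3 -> [16 15 1]
Step 11: demand=3,sold=1 ship[1->2]=1 ship[0->1]=2 prod=3 -> [17 16 1]
Step 12: demand=3,sold=1 ship[1->2]=1 ship[0->1]=2 prod=3 -> [18 17 1]
First stockout at step 7

7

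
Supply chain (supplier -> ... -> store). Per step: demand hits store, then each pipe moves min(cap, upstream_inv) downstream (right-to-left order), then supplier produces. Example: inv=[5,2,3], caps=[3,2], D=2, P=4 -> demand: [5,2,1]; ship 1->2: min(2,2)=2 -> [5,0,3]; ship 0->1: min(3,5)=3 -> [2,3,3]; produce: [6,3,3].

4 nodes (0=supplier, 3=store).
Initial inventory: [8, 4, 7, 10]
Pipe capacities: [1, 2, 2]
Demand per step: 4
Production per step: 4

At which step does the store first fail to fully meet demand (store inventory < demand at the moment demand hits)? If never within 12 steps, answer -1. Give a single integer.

Step 1: demand=4,sold=4 ship[2->3]=2 ship[1->2]=2 ship[0->1]=1 prod=4 -> [11 3 7 8]
Step 2: demand=4,sold=4 ship[2->3]=2 ship[1->2]=2 ship[0->1]=1 prod=4 -> [14 2 7 6]
Step 3: demand=4,sold=4 ship[2->3]=2 ship[1->2]=2 ship[0->1]=1 prod=4 -> [17 1 7 4]
Step 4: demand=4,sold=4 ship[2->3]=2 ship[1->2]=1 ship[0->1]=1 prod=4 -> [20 1 6 2]
Step 5: demand=4,sold=2 ship[2->3]=2 ship[1->2]=1 ship[0->1]=1 prod=4 -> [23 1 5 2]
Step 6: demand=4,sold=2 ship[2->3]=2 ship[1->2]=1 ship[0->1]=1 prod=4 -> [26 1 4 2]
Step 7: demand=4,sold=2 ship[2->3]=2 ship[1->2]=1 ship[0->1]=1 prod=4 -> [29 1 3 2]
Step 8: demand=4,sold=2 ship[2->3]=2 ship[1->2]=1 ship[0->1]=1 prod=4 -> [32 1 2 2]
Step 9: demand=4,sold=2 ship[2->3]=2 ship[1->2]=1 ship[0->1]=1 prod=4 -> [35 1 1 2]
Step 10: demand=4,sold=2 ship[2->3]=1 ship[1->2]=1 ship[0->1]=1 prod=4 -> [38 1 1 1]
Step 11: demand=4,sold=1 ship[2->3]=1 ship[1->2]=1 ship[0->1]=1 prod=4 -> [41 1 1 1]
Step 12: demand=4,sold=1 ship[2->3]=1 ship[1->2]=1 ship[0->1]=1 prod=4 -> [44 1 1 1]
First stockout at step 5

5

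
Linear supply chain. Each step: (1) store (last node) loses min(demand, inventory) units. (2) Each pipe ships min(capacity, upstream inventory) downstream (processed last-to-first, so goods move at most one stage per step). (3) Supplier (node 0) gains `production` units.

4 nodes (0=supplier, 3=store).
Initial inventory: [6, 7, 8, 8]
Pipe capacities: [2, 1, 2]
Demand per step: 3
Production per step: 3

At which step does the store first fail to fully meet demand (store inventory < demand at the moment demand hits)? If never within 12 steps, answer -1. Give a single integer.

Step 1: demand=3,sold=3 ship[2->3]=2 ship[1->2]=1 ship[0->1]=2 prod=3 -> [7 8 7 7]
Step 2: demand=3,sold=3 ship[2->3]=2 ship[1->2]=1 ship[0->1]=2 prod=3 -> [8 9 6 6]
Step 3: demand=3,sold=3 ship[2->3]=2 ship[1->2]=1 ship[0->1]=2 prod=3 -> [9 10 5 5]
Step 4: demand=3,sold=3 ship[2->3]=2 ship[1->2]=1 ship[0->1]=2 prod=3 -> [10 11 4 4]
Step 5: demand=3,sold=3 ship[2->3]=2 ship[1->2]=1 ship[0->1]=2 prod=3 -> [11 12 3 3]
Step 6: demand=3,sold=3 ship[2->3]=2 ship[1->2]=1 ship[0->1]=2 prod=3 -> [12 13 2 2]
Step 7: demand=3,sold=2 ship[2->3]=2 ship[1->2]=1 ship[0->1]=2 prod=3 -> [13 14 1 2]
Step 8: demand=3,sold=2 ship[2->3]=1 ship[1->2]=1 ship[0->1]=2 prod=3 -> [14 15 1 1]
Step 9: demand=3,sold=1 ship[2->3]=1 ship[1->2]=1 ship[0->1]=2 prod=3 -> [15 16 1 1]
Step 10: demand=3,sold=1 ship[2->3]=1 ship[1->2]=1 ship[0->1]=2 prod=3 -> [16 17 1 1]
Step 11: demand=3,sold=1 ship[2->3]=1 ship[1->2]=1 ship[0->1]=2 prod=3 -> [17 18 1 1]
Step 12: demand=3,sold=1 ship[2->3]=1 ship[1->2]=1 ship[0->1]=2 prod=3 -> [18 19 1 1]
First stockout at step 7

7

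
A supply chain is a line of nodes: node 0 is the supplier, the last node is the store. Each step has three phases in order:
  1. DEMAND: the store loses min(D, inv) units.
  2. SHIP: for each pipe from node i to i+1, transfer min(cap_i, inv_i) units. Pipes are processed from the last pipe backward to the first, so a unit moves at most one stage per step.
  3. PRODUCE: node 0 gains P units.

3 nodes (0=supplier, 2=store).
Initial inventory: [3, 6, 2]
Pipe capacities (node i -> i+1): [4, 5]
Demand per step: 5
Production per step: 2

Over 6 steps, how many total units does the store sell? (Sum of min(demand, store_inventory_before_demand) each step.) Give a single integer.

Step 1: sold=2 (running total=2) -> [2 4 5]
Step 2: sold=5 (running total=7) -> [2 2 4]
Step 3: sold=4 (running total=11) -> [2 2 2]
Step 4: sold=2 (running total=13) -> [2 2 2]
Step 5: sold=2 (running total=15) -> [2 2 2]
Step 6: sold=2 (running total=17) -> [2 2 2]

Answer: 17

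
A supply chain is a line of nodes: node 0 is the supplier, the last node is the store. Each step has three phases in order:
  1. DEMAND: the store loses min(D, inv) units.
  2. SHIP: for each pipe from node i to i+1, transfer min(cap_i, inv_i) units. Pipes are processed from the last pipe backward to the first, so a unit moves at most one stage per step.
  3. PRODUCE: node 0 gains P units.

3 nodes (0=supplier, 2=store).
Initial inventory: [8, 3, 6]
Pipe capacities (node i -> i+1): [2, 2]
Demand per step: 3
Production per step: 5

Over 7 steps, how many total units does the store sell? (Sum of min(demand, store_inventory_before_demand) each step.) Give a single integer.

Step 1: sold=3 (running total=3) -> [11 3 5]
Step 2: sold=3 (running total=6) -> [14 3 4]
Step 3: sold=3 (running total=9) -> [17 3 3]
Step 4: sold=3 (running total=12) -> [20 3 2]
Step 5: sold=2 (running total=14) -> [23 3 2]
Step 6: sold=2 (running total=16) -> [26 3 2]
Step 7: sold=2 (running total=18) -> [29 3 2]

Answer: 18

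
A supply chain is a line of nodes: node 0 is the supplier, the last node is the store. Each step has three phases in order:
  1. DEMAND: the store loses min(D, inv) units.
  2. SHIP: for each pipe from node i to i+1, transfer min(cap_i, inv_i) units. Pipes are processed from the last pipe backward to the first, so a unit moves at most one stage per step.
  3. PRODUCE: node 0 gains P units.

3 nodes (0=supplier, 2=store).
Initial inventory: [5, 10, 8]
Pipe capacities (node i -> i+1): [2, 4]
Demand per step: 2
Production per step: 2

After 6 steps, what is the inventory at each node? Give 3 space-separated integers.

Step 1: demand=2,sold=2 ship[1->2]=4 ship[0->1]=2 prod=2 -> inv=[5 8 10]
Step 2: demand=2,sold=2 ship[1->2]=4 ship[0->1]=2 prod=2 -> inv=[5 6 12]
Step 3: demand=2,sold=2 ship[1->2]=4 ship[0->1]=2 prod=2 -> inv=[5 4 14]
Step 4: demand=2,sold=2 ship[1->2]=4 ship[0->1]=2 prod=2 -> inv=[5 2 16]
Step 5: demand=2,sold=2 ship[1->2]=2 ship[0->1]=2 prod=2 -> inv=[5 2 16]
Step 6: demand=2,sold=2 ship[1->2]=2 ship[0->1]=2 prod=2 -> inv=[5 2 16]

5 2 16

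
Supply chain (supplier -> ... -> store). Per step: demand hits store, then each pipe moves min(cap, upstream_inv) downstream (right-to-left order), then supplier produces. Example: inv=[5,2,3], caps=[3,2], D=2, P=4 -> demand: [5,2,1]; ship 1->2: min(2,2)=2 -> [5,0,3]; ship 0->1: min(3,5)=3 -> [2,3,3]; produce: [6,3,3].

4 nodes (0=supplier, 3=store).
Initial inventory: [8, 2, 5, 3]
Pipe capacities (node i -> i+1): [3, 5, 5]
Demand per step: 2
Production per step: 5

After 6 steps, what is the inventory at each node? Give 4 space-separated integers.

Step 1: demand=2,sold=2 ship[2->3]=5 ship[1->2]=2 ship[0->1]=3 prod=5 -> inv=[10 3 2 6]
Step 2: demand=2,sold=2 ship[2->3]=2 ship[1->2]=3 ship[0->1]=3 prod=5 -> inv=[12 3 3 6]
Step 3: demand=2,sold=2 ship[2->3]=3 ship[1->2]=3 ship[0->1]=3 prod=5 -> inv=[14 3 3 7]
Step 4: demand=2,sold=2 ship[2->3]=3 ship[1->2]=3 ship[0->1]=3 prod=5 -> inv=[16 3 3 8]
Step 5: demand=2,sold=2 ship[2->3]=3 ship[1->2]=3 ship[0->1]=3 prod=5 -> inv=[18 3 3 9]
Step 6: demand=2,sold=2 ship[2->3]=3 ship[1->2]=3 ship[0->1]=3 prod=5 -> inv=[20 3 3 10]

20 3 3 10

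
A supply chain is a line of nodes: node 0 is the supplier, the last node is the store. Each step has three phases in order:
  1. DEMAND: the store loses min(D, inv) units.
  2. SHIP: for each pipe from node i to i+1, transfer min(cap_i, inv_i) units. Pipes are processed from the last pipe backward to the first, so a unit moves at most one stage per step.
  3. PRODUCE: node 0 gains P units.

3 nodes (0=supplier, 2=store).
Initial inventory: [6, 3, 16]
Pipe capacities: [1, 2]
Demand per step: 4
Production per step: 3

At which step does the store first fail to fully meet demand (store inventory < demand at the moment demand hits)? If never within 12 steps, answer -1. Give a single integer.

Step 1: demand=4,sold=4 ship[1->2]=2 ship[0->1]=1 prod=3 -> [8 2 14]
Step 2: demand=4,sold=4 ship[1->2]=2 ship[0->1]=1 prod=3 -> [10 1 12]
Step 3: demand=4,sold=4 ship[1->2]=1 ship[0->1]=1 prod=3 -> [12 1 9]
Step 4: demand=4,sold=4 ship[1->2]=1 ship[0->1]=1 prod=3 -> [14 1 6]
Step 5: demand=4,sold=4 ship[1->2]=1 ship[0->1]=1 prod=3 -> [16 1 3]
Step 6: demand=4,sold=3 ship[1->2]=1 ship[0->1]=1 prod=3 -> [18 1 1]
Step 7: demand=4,sold=1 ship[1->2]=1 ship[0->1]=1 prod=3 -> [20 1 1]
Step 8: demand=4,sold=1 ship[1->2]=1 ship[0->1]=1 prod=3 -> [22 1 1]
Step 9: demand=4,sold=1 ship[1->2]=1 ship[0->1]=1 prod=3 -> [24 1 1]
Step 10: demand=4,sold=1 ship[1->2]=1 ship[0->1]=1 prod=3 -> [26 1 1]
Step 11: demand=4,sold=1 ship[1->2]=1 ship[0->1]=1 prod=3 -> [28 1 1]
Step 12: demand=4,sold=1 ship[1->2]=1 ship[0->1]=1 prod=3 -> [30 1 1]
First stockout at step 6

6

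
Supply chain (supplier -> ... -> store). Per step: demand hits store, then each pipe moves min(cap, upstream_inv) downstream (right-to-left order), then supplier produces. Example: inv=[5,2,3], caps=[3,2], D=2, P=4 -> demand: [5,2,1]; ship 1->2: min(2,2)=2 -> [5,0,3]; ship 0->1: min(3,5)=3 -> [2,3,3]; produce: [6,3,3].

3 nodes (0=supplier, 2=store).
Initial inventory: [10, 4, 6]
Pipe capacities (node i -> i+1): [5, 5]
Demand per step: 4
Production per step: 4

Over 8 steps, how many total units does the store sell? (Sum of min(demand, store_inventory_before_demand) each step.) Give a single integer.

Step 1: sold=4 (running total=4) -> [9 5 6]
Step 2: sold=4 (running total=8) -> [8 5 7]
Step 3: sold=4 (running total=12) -> [7 5 8]
Step 4: sold=4 (running total=16) -> [6 5 9]
Step 5: sold=4 (running total=20) -> [5 5 10]
Step 6: sold=4 (running total=24) -> [4 5 11]
Step 7: sold=4 (running total=28) -> [4 4 12]
Step 8: sold=4 (running total=32) -> [4 4 12]

Answer: 32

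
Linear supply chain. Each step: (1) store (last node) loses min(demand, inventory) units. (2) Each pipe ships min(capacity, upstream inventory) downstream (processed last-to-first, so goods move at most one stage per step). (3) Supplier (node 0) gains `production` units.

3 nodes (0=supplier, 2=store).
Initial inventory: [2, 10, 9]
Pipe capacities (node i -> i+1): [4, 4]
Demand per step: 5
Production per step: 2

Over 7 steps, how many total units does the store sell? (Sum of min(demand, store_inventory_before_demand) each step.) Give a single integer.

Answer: 29

Derivation:
Step 1: sold=5 (running total=5) -> [2 8 8]
Step 2: sold=5 (running total=10) -> [2 6 7]
Step 3: sold=5 (running total=15) -> [2 4 6]
Step 4: sold=5 (running total=20) -> [2 2 5]
Step 5: sold=5 (running total=25) -> [2 2 2]
Step 6: sold=2 (running total=27) -> [2 2 2]
Step 7: sold=2 (running total=29) -> [2 2 2]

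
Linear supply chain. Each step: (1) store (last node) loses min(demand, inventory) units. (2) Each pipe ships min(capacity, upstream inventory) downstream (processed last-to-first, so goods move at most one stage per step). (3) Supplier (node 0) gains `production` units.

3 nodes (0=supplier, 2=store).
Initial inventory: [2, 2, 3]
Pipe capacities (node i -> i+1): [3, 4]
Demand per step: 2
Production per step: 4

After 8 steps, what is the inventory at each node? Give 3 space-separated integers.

Step 1: demand=2,sold=2 ship[1->2]=2 ship[0->1]=2 prod=4 -> inv=[4 2 3]
Step 2: demand=2,sold=2 ship[1->2]=2 ship[0->1]=3 prod=4 -> inv=[5 3 3]
Step 3: demand=2,sold=2 ship[1->2]=3 ship[0->1]=3 prod=4 -> inv=[6 3 4]
Step 4: demand=2,sold=2 ship[1->2]=3 ship[0->1]=3 prod=4 -> inv=[7 3 5]
Step 5: demand=2,sold=2 ship[1->2]=3 ship[0->1]=3 prod=4 -> inv=[8 3 6]
Step 6: demand=2,sold=2 ship[1->2]=3 ship[0->1]=3 prod=4 -> inv=[9 3 7]
Step 7: demand=2,sold=2 ship[1->2]=3 ship[0->1]=3 prod=4 -> inv=[10 3 8]
Step 8: demand=2,sold=2 ship[1->2]=3 ship[0->1]=3 prod=4 -> inv=[11 3 9]

11 3 9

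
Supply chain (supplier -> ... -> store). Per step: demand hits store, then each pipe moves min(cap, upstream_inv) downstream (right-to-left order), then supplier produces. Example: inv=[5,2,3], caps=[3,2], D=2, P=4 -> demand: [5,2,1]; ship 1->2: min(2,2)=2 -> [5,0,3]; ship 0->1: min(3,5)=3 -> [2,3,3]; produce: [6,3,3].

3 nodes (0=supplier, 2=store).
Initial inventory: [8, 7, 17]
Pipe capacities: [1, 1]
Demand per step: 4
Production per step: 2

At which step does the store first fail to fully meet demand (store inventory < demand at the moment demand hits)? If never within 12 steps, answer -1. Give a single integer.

Step 1: demand=4,sold=4 ship[1->2]=1 ship[0->1]=1 prod=2 -> [9 7 14]
Step 2: demand=4,sold=4 ship[1->2]=1 ship[0->1]=1 prod=2 -> [10 7 11]
Step 3: demand=4,sold=4 ship[1->2]=1 ship[0->1]=1 prod=2 -> [11 7 8]
Step 4: demand=4,sold=4 ship[1->2]=1 ship[0->1]=1 prod=2 -> [12 7 5]
Step 5: demand=4,sold=4 ship[1->2]=1 ship[0->1]=1 prod=2 -> [13 7 2]
Step 6: demand=4,sold=2 ship[1->2]=1 ship[0->1]=1 prod=2 -> [14 7 1]
Step 7: demand=4,sold=1 ship[1->2]=1 ship[0->1]=1 prod=2 -> [15 7 1]
Step 8: demand=4,sold=1 ship[1->2]=1 ship[0->1]=1 prod=2 -> [16 7 1]
Step 9: demand=4,sold=1 ship[1->2]=1 ship[0->1]=1 prod=2 -> [17 7 1]
Step 10: demand=4,sold=1 ship[1->2]=1 ship[0->1]=1 prod=2 -> [18 7 1]
Step 11: demand=4,sold=1 ship[1->2]=1 ship[0->1]=1 prod=2 -> [19 7 1]
Step 12: demand=4,sold=1 ship[1->2]=1 ship[0->1]=1 prod=2 -> [20 7 1]
First stockout at step 6

6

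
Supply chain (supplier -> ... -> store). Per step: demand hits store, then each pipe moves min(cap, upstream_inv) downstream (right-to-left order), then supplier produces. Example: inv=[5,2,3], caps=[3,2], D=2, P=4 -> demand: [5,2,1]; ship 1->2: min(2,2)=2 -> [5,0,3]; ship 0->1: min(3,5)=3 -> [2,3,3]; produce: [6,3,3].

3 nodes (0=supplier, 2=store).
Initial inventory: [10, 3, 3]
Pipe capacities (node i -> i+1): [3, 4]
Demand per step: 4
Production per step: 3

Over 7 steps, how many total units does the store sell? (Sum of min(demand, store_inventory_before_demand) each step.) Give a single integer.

Answer: 21

Derivation:
Step 1: sold=3 (running total=3) -> [10 3 3]
Step 2: sold=3 (running total=6) -> [10 3 3]
Step 3: sold=3 (running total=9) -> [10 3 3]
Step 4: sold=3 (running total=12) -> [10 3 3]
Step 5: sold=3 (running total=15) -> [10 3 3]
Step 6: sold=3 (running total=18) -> [10 3 3]
Step 7: sold=3 (running total=21) -> [10 3 3]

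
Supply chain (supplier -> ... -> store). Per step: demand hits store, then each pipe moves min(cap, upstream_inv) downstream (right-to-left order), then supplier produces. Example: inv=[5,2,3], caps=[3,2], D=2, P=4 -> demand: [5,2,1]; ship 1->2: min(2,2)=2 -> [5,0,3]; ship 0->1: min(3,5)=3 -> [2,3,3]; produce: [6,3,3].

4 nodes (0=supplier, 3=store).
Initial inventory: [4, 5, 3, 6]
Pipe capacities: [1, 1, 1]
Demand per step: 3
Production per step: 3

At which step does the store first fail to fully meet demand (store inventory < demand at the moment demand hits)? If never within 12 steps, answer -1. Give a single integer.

Step 1: demand=3,sold=3 ship[2->3]=1 ship[1->2]=1 ship[0->1]=1 prod=3 -> [6 5 3 4]
Step 2: demand=3,sold=3 ship[2->3]=1 ship[1->2]=1 ship[0->1]=1 prod=3 -> [8 5 3 2]
Step 3: demand=3,sold=2 ship[2->3]=1 ship[1->2]=1 ship[0->1]=1 prod=3 -> [10 5 3 1]
Step 4: demand=3,sold=1 ship[2->3]=1 ship[1->2]=1 ship[0->1]=1 prod=3 -> [12 5 3 1]
Step 5: demand=3,sold=1 ship[2->3]=1 ship[1->2]=1 ship[0->1]=1 prod=3 -> [14 5 3 1]
Step 6: demand=3,sold=1 ship[2->3]=1 ship[1->2]=1 ship[0->1]=1 prod=3 -> [16 5 3 1]
Step 7: demand=3,sold=1 ship[2->3]=1 ship[1->2]=1 ship[0->1]=1 prod=3 -> [18 5 3 1]
Step 8: demand=3,sold=1 ship[2->3]=1 ship[1->2]=1 ship[0->1]=1 prod=3 -> [20 5 3 1]
Step 9: demand=3,sold=1 ship[2->3]=1 ship[1->2]=1 ship[0->1]=1 prod=3 -> [22 5 3 1]
Step 10: demand=3,sold=1 ship[2->3]=1 ship[1->2]=1 ship[0->1]=1 prod=3 -> [24 5 3 1]
Step 11: demand=3,sold=1 ship[2->3]=1 ship[1->2]=1 ship[0->1]=1 prod=3 -> [26 5 3 1]
Step 12: demand=3,sold=1 ship[2->3]=1 ship[1->2]=1 ship[0->1]=1 prod=3 -> [28 5 3 1]
First stockout at step 3

3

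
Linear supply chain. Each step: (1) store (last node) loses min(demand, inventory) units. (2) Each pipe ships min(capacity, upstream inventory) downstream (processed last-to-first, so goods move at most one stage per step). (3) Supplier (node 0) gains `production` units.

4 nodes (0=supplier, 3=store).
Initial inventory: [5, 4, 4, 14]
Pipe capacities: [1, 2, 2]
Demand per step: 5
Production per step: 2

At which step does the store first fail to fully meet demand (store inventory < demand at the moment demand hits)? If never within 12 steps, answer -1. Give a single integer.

Step 1: demand=5,sold=5 ship[2->3]=2 ship[1->2]=2 ship[0->1]=1 prod=2 -> [6 3 4 11]
Step 2: demand=5,sold=5 ship[2->3]=2 ship[1->2]=2 ship[0->1]=1 prod=2 -> [7 2 4 8]
Step 3: demand=5,sold=5 ship[2->3]=2 ship[1->2]=2 ship[0->1]=1 prod=2 -> [8 1 4 5]
Step 4: demand=5,sold=5 ship[2->3]=2 ship[1->2]=1 ship[0->1]=1 prod=2 -> [9 1 3 2]
Step 5: demand=5,sold=2 ship[2->3]=2 ship[1->2]=1 ship[0->1]=1 prod=2 -> [10 1 2 2]
Step 6: demand=5,sold=2 ship[2->3]=2 ship[1->2]=1 ship[0->1]=1 prod=2 -> [11 1 1 2]
Step 7: demand=5,sold=2 ship[2->3]=1 ship[1->2]=1 ship[0->1]=1 prod=2 -> [12 1 1 1]
Step 8: demand=5,sold=1 ship[2->3]=1 ship[1->2]=1 ship[0->1]=1 prod=2 -> [13 1 1 1]
Step 9: demand=5,sold=1 ship[2->3]=1 ship[1->2]=1 ship[0->1]=1 prod=2 -> [14 1 1 1]
Step 10: demand=5,sold=1 ship[2->3]=1 ship[1->2]=1 ship[0->1]=1 prod=2 -> [15 1 1 1]
Step 11: demand=5,sold=1 ship[2->3]=1 ship[1->2]=1 ship[0->1]=1 prod=2 -> [16 1 1 1]
Step 12: demand=5,sold=1 ship[2->3]=1 ship[1->2]=1 ship[0->1]=1 prod=2 -> [17 1 1 1]
First stockout at step 5

5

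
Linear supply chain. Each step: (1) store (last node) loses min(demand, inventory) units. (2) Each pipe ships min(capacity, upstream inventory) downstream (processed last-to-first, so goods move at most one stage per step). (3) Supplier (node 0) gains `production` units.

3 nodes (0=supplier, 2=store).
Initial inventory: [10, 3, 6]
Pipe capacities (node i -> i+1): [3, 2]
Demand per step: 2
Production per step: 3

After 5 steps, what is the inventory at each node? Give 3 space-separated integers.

Step 1: demand=2,sold=2 ship[1->2]=2 ship[0->1]=3 prod=3 -> inv=[10 4 6]
Step 2: demand=2,sold=2 ship[1->2]=2 ship[0->1]=3 prod=3 -> inv=[10 5 6]
Step 3: demand=2,sold=2 ship[1->2]=2 ship[0->1]=3 prod=3 -> inv=[10 6 6]
Step 4: demand=2,sold=2 ship[1->2]=2 ship[0->1]=3 prod=3 -> inv=[10 7 6]
Step 5: demand=2,sold=2 ship[1->2]=2 ship[0->1]=3 prod=3 -> inv=[10 8 6]

10 8 6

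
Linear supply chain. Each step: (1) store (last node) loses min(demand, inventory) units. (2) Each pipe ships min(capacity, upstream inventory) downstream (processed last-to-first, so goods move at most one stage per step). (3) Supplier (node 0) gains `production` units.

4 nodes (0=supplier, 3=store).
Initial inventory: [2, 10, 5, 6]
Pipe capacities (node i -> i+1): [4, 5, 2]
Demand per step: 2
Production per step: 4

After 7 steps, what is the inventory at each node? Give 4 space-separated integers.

Step 1: demand=2,sold=2 ship[2->3]=2 ship[1->2]=5 ship[0->1]=2 prod=4 -> inv=[4 7 8 6]
Step 2: demand=2,sold=2 ship[2->3]=2 ship[1->2]=5 ship[0->1]=4 prod=4 -> inv=[4 6 11 6]
Step 3: demand=2,sold=2 ship[2->3]=2 ship[1->2]=5 ship[0->1]=4 prod=4 -> inv=[4 5 14 6]
Step 4: demand=2,sold=2 ship[2->3]=2 ship[1->2]=5 ship[0->1]=4 prod=4 -> inv=[4 4 17 6]
Step 5: demand=2,sold=2 ship[2->3]=2 ship[1->2]=4 ship[0->1]=4 prod=4 -> inv=[4 4 19 6]
Step 6: demand=2,sold=2 ship[2->3]=2 ship[1->2]=4 ship[0->1]=4 prod=4 -> inv=[4 4 21 6]
Step 7: demand=2,sold=2 ship[2->3]=2 ship[1->2]=4 ship[0->1]=4 prod=4 -> inv=[4 4 23 6]

4 4 23 6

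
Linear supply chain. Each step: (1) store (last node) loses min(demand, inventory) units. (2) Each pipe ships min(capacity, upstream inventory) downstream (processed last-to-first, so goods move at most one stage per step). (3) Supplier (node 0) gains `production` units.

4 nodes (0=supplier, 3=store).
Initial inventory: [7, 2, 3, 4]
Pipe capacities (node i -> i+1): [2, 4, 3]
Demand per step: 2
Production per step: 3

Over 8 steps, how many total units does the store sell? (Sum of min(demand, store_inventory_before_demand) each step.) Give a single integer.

Step 1: sold=2 (running total=2) -> [8 2 2 5]
Step 2: sold=2 (running total=4) -> [9 2 2 5]
Step 3: sold=2 (running total=6) -> [10 2 2 5]
Step 4: sold=2 (running total=8) -> [11 2 2 5]
Step 5: sold=2 (running total=10) -> [12 2 2 5]
Step 6: sold=2 (running total=12) -> [13 2 2 5]
Step 7: sold=2 (running total=14) -> [14 2 2 5]
Step 8: sold=2 (running total=16) -> [15 2 2 5]

Answer: 16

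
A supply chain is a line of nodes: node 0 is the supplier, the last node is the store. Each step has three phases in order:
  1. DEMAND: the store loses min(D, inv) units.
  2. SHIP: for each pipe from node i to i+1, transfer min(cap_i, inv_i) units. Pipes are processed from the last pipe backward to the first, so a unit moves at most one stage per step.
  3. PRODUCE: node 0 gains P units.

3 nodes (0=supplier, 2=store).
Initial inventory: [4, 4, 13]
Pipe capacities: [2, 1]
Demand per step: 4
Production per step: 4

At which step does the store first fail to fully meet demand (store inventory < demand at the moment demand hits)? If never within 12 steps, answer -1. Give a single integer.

Step 1: demand=4,sold=4 ship[1->2]=1 ship[0->1]=2 prod=4 -> [6 5 10]
Step 2: demand=4,sold=4 ship[1->2]=1 ship[0->1]=2 prod=4 -> [8 6 7]
Step 3: demand=4,sold=4 ship[1->2]=1 ship[0->1]=2 prod=4 -> [10 7 4]
Step 4: demand=4,sold=4 ship[1->2]=1 ship[0->1]=2 prod=4 -> [12 8 1]
Step 5: demand=4,sold=1 ship[1->2]=1 ship[0->1]=2 prod=4 -> [14 9 1]
Step 6: demand=4,sold=1 ship[1->2]=1 ship[0->1]=2 prod=4 -> [16 10 1]
Step 7: demand=4,sold=1 ship[1->2]=1 ship[0->1]=2 prod=4 -> [18 11 1]
Step 8: demand=4,sold=1 ship[1->2]=1 ship[0->1]=2 prod=4 -> [20 12 1]
Step 9: demand=4,sold=1 ship[1->2]=1 ship[0->1]=2 prod=4 -> [22 13 1]
Step 10: demand=4,sold=1 ship[1->2]=1 ship[0->1]=2 prod=4 -> [24 14 1]
Step 11: demand=4,sold=1 ship[1->2]=1 ship[0->1]=2 prod=4 -> [26 15 1]
Step 12: demand=4,sold=1 ship[1->2]=1 ship[0->1]=2 prod=4 -> [28 16 1]
First stockout at step 5

5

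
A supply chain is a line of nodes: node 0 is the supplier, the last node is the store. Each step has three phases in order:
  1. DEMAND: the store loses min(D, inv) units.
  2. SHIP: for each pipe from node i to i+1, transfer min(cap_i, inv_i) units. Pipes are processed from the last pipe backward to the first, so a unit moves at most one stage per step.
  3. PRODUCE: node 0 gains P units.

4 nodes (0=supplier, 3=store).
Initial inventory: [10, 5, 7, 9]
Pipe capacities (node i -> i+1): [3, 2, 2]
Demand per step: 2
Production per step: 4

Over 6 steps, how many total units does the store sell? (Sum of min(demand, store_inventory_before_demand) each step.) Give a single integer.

Answer: 12

Derivation:
Step 1: sold=2 (running total=2) -> [11 6 7 9]
Step 2: sold=2 (running total=4) -> [12 7 7 9]
Step 3: sold=2 (running total=6) -> [13 8 7 9]
Step 4: sold=2 (running total=8) -> [14 9 7 9]
Step 5: sold=2 (running total=10) -> [15 10 7 9]
Step 6: sold=2 (running total=12) -> [16 11 7 9]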